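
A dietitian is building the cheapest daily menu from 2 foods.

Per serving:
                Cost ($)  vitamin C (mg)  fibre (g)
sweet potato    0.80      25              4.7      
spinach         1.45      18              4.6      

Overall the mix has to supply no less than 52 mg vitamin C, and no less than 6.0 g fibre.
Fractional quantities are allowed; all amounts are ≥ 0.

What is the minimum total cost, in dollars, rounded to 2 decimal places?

$1.66

This is a linear program. Let x1 = servings of sweet potato, x2 = servings of spinach.
Minimize 0.8x1 + 1.45x2 subject to:
  25x1 + 18x2 ≥ 52   (vitamin C)
  4.7x1 + 4.6x2 ≥ 6   (fibre)
  x1, x2 ≥ 0.
The minimum-cost mix takes nothing from spinach — only sweet potato. There the vitamin C constraint is tight.
Solving gives x1 = 2.08.
Hence cost = 0.8·2.08 = $1.6640.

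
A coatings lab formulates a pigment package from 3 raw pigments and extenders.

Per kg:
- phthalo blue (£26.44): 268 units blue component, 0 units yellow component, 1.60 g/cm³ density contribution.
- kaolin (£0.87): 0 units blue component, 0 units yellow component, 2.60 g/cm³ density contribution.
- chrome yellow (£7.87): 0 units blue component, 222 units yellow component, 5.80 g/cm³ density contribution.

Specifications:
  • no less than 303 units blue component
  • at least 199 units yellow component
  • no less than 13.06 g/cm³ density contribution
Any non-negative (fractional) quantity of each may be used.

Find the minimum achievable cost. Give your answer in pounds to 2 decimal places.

£38.97

This is a linear program. Let x1 = kg of phthalo blue, x2 = kg of kaolin, x3 = kg of chrome yellow.
Minimize 26.44x1 + 0.87x2 + 7.87x3 subject to:
  268x1 ≥ 303   (blue component)
  222x3 ≥ 199   (yellow component)
  1.6x1 + 2.6x2 + 5.8x3 ≥ 13.06   (density contribution)
  x1, x2, x3 ≥ 0.
All 3 inputs are positive at the optimum. Binding constraints: blue component, yellow component, density contribution.
Optimal quantities: phthalo blue = 1.1306 kg, kaolin = 2.3277 kg, chrome yellow = 0.8964 kg.
Total cost: 26.44·1.1306 + 0.87·2.3277 + 7.87·0.8964 = 38.9728.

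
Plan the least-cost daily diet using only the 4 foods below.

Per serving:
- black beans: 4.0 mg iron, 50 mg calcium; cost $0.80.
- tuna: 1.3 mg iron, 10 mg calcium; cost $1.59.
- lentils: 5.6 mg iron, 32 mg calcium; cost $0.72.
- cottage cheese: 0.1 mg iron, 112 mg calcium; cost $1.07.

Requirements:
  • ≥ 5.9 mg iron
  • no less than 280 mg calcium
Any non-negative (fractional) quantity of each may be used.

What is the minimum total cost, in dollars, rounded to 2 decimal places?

$3.10

Let x1 = servings of black beans, x2 = servings of tuna, x3 = servings of lentils, x4 = servings of cottage cheese.
Minimize 0.8x1 + 1.59x2 + 0.72x3 + 1.07x4 subject to:
  4x1 + 1.3x2 + 5.6x3 + 0.1x4 ≥ 5.9   (iron)
  50x1 + 10x2 + 32x3 + 112x4 ≥ 280   (calcium)
  x1, x2, x3, x4 ≥ 0.
At the optimum only lentils, cottage cheese are positive (black beans, tuna = 0). The iron and calcium requirements are met with equality.
Solving gives x3 = 1.0141, x4 = 2.2103.
Hence cost = 0.72·1.0141 + 1.07·2.2103 = $3.0952.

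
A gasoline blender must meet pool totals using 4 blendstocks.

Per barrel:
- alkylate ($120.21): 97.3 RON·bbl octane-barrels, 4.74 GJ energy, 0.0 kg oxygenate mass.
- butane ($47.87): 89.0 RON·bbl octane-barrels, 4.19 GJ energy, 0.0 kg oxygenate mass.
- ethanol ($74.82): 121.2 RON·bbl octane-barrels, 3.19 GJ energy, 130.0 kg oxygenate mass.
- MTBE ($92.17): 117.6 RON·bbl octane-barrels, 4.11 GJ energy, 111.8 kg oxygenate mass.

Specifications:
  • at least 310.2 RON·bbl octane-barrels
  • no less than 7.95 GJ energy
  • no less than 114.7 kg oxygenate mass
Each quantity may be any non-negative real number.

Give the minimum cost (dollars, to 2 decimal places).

This is a linear program. Let x1 = barrels of alkylate, x2 = barrels of butane, x3 = barrels of ethanol, x4 = barrels of MTBE.
Minimise 120.21x1 + 47.87x2 + 74.82x3 + 92.17x4 with:
  97.3x1 + 89x2 + 121.2x3 + 117.6x4 ≥ 310.2   (octane-barrels)
  4.74x1 + 4.19x2 + 3.19x3 + 4.11x4 ≥ 7.95   (energy)
  130x3 + 111.8x4 ≥ 114.7   (oxygenate mass)
  x1, x2, x3, x4 ≥ 0.
The cheapest feasible vertex uses only butane, ethanol; alkylate, MTBE are not used. Binding constraints: octane-barrels and oxygenate mass.
That vertex is x2 = 2.2839, x3 = 0.88231.
Total cost: 47.87·2.2839 + 74.82·0.88231 = 175.3447.

$175.34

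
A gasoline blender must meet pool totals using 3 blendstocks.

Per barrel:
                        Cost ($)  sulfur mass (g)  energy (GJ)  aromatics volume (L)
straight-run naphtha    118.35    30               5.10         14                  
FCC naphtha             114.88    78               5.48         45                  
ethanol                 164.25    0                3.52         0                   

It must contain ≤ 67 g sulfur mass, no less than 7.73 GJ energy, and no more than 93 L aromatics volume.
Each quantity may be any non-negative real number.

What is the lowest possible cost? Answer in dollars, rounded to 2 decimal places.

$173.60

Treat it as an LP. Let x1 = barrels of straight-run naphtha, x2 = barrels of FCC naphtha, x3 = barrels of ethanol.
min 118.35x1 + 114.88x2 + 164.25x3 with:
  30x1 + 78x2 ≤ 67   (sulfur mass)
  5.1x1 + 5.48x2 + 3.52x3 ≥ 7.73   (energy)
  14x1 + 45x2 ≤ 93   (aromatics volume)
  x1, x2, x3 ≥ 0.
The optimal basis is {straight-run naphtha, FCC naphtha}; ethanol drops out. There the sulfur mass and energy constraints are tight.
Solving gives x1 = 1.0102, x2 = 0.47044.
Total cost: 118.35·1.0102 + 114.88·0.47044 = 173.6013.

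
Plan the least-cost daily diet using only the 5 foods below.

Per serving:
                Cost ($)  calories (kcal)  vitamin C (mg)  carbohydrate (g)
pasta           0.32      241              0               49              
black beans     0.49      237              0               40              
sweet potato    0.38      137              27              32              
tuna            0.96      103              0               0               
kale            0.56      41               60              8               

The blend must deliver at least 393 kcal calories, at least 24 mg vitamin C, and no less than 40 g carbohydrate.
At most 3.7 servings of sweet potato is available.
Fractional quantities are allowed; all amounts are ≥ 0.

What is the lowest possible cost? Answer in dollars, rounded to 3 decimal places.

Set it up as a linear program. Let x1 = servings of pasta, x2 = servings of black beans, x3 = servings of sweet potato, x4 = servings of tuna, x5 = servings of kale.
min 0.32x1 + 0.49x2 + 0.38x3 + 0.96x4 + 0.56x5 subject to:
  241x1 + 237x2 + 137x3 + 103x4 + 41x5 ≥ 393   (calories)
  27x3 + 60x5 ≥ 24   (vitamin C)
  49x1 + 40x2 + 32x3 + 8x5 ≥ 40   (carbohydrate)
  x3 ≤ 3.7
  x1, x2, x3, x4, x5 ≥ 0.
The optimal basis is {pasta, sweet potato}; black beans, tuna, kale drop out. The calories and vitamin C requirements are met with equality.
So pasta = 1.125 servings, sweet potato = 0.8889 servings.
Cost = 0.32·1.125 + 0.38·0.8889 = 0.69778.

$0.698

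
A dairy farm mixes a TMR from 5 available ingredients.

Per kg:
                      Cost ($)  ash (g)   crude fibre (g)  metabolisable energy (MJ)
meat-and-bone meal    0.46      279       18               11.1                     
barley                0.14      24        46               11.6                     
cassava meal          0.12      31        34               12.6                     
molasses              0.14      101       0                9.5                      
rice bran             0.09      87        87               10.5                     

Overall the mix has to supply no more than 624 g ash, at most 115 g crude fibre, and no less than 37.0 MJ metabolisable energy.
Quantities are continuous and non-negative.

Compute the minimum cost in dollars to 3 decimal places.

$0.350

Let x1 = kg of meat-and-bone meal, x2 = kg of barley, x3 = kg of cassava meal, x4 = kg of molasses, x5 = kg of rice bran.
min 0.46x1 + 0.14x2 + 0.12x3 + 0.14x4 + 0.09x5 s.t.:
  279x1 + 24x2 + 31x3 + 101x4 + 87x5 ≤ 624   (ash)
  18x1 + 46x2 + 34x3 + 87x5 ≤ 115   (crude fibre)
  11.1x1 + 11.6x2 + 12.6x3 + 9.5x4 + 10.5x5 ≥ 37   (metabolisable energy)
  x1, x2, x3, x4, x5 ≥ 0.
The cheapest feasible vertex uses only cassava meal, rice bran; meat-and-bone meal, barley, molasses are not used. Binding constraints: crude fibre and metabolisable energy.
Optimal quantities: cassava meal = 2.721 kg, rice bran = 0.2584 kg.
Total cost: 0.12·2.721 + 0.09·0.2584 = 0.34978.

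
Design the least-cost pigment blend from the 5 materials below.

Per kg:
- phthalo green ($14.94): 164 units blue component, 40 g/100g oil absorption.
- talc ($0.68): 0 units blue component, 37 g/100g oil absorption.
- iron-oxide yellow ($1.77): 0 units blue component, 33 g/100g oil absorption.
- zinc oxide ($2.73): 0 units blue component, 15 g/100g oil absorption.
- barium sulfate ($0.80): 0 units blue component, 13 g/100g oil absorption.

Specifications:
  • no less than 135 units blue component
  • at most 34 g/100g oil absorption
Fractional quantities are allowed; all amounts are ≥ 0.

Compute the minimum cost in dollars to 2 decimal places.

$12.30

Set it up as a linear program. Let x1 = kg of phthalo green, x2 = kg of talc, x3 = kg of iron-oxide yellow, x4 = kg of zinc oxide, x5 = kg of barium sulfate.
min 14.94x1 + 0.68x2 + 1.77x3 + 2.73x4 + 0.8x5 with:
  164x1 ≥ 135   (blue component)
  40x1 + 37x2 + 33x3 + 15x4 + 13x5 ≤ 34   (oil absorption)
  x1, x2, x3, x4, x5 ≥ 0.
The minimum-cost mix takes nothing from talc, iron-oxide yellow, zinc oxide, barium sulfate — only phthalo green. Binding constraint: blue component.
Solving gives x1 = 0.8232.
Hence cost = 14.94·0.8232 = $12.2986.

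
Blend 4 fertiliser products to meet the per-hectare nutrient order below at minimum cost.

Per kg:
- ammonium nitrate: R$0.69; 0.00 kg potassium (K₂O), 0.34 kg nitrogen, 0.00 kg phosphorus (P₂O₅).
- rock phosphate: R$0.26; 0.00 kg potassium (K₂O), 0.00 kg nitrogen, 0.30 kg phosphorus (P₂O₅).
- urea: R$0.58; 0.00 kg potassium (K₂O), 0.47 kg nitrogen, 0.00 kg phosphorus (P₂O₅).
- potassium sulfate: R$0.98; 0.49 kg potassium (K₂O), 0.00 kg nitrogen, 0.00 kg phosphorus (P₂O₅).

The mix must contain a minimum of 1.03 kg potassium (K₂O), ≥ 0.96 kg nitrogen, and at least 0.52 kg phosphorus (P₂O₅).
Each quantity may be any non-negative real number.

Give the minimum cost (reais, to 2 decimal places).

Set it up as a linear program. Let x1 = kg of ammonium nitrate, x2 = kg of rock phosphate, x3 = kg of urea, x4 = kg of potassium sulfate.
Minimise 0.69x1 + 0.26x2 + 0.58x3 + 0.98x4 s.t.:
  0.49x4 ≥ 1.03   (potassium (K₂O))
  0.34x1 + 0.47x3 ≥ 0.96   (nitrogen)
  0.3x2 ≥ 0.52   (phosphorus (P₂O₅))
  x1, x2, x3, x4 ≥ 0.
At the optimum only rock phosphate, urea, potassium sulfate are positive (ammonium nitrate = 0). Binding constraints: potassium (K₂O), nitrogen, phosphorus (P₂O₅).
Solving gives x2 = 1.733, x3 = 2.043, x4 = 2.102.
Objective = 0.26·1.733 + 0.58·2.043 + 0.98·2.102 = 3.6955.

R$3.70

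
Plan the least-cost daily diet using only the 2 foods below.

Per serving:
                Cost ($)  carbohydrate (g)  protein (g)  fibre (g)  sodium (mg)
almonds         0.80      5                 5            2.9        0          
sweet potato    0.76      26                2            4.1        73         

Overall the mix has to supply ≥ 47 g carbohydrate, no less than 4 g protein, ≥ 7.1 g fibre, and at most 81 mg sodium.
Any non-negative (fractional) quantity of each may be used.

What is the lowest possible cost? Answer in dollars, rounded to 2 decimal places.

$3.75

Let x1 = servings of almonds, x2 = servings of sweet potato.
min 0.8x1 + 0.76x2 with:
  5x1 + 26x2 ≥ 47   (carbohydrate)
  5x1 + 2x2 ≥ 4   (protein)
  2.9x1 + 4.1x2 ≥ 7.1   (fibre)
  73x2 ≤ 81   (sodium)
  x1, x2 ≥ 0.
Both inputs are positive at the optimum. The carbohydrate and sodium requirements are met with equality.
So almonds = 3.63 servings, sweet potato = 1.11 servings.
Hence cost = 0.8·3.63 + 0.76·1.11 = $3.7476.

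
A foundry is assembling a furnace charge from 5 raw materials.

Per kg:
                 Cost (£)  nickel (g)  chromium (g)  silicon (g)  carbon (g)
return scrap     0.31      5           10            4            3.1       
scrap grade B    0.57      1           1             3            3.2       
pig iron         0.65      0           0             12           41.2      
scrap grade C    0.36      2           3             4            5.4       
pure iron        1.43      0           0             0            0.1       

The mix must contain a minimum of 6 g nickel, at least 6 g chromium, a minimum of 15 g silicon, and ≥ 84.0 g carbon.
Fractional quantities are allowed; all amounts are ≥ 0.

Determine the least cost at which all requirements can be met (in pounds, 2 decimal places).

Let x1 = kg of return scrap, x2 = kg of scrap grade B, x3 = kg of pig iron, x4 = kg of scrap grade C, x5 = kg of pure iron.
Minimise 0.31x1 + 0.57x2 + 0.65x3 + 0.36x4 + 1.43x5 subject to:
  5x1 + 1x2 + 2x4 ≥ 6   (nickel)
  10x1 + 1x2 + 3x4 ≥ 6   (chromium)
  4x1 + 3x2 + 12x3 + 4x4 ≥ 15   (silicon)
  3.1x1 + 3.2x2 + 41.2x3 + 5.4x4 + 0.1x5 ≥ 84   (carbon)
  x1, x2, x3, x4, x5 ≥ 0.
The optimal basis is {return scrap, pig iron}; scrap grade B, scrap grade C, pure iron drop out. Binding constraints: nickel and carbon.
That vertex is x1 = 1.2, x3 = 1.949.
Hence cost = 0.31·1.2 + 0.65·1.949 = £1.6389.

£1.64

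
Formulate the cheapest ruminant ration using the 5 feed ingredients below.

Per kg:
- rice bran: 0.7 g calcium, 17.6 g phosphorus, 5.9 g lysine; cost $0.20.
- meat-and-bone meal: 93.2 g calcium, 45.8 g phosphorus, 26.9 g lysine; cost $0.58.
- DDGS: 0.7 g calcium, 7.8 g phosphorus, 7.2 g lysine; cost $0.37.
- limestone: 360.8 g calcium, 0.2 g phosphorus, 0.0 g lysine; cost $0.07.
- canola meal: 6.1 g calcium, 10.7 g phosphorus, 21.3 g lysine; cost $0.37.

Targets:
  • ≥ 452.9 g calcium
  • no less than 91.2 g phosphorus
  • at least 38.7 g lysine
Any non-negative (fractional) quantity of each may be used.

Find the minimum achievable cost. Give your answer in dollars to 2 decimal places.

Let x1 = kg of rice bran, x2 = kg of meat-and-bone meal, x3 = kg of DDGS, x4 = kg of limestone, x5 = kg of canola meal.
Minimize 0.2x1 + 0.58x2 + 0.37x3 + 0.07x4 + 0.37x5 subject to:
  0.7x1 + 93.2x2 + 0.7x3 + 360.8x4 + 6.1x5 ≥ 452.9   (calcium)
  17.6x1 + 45.8x2 + 7.8x3 + 0.2x4 + 10.7x5 ≥ 91.2   (phosphorus)
  5.9x1 + 26.9x2 + 7.2x3 + 21.3x5 ≥ 38.7   (lysine)
  x1, x2, x3, x4, x5 ≥ 0.
At the optimum only rice bran, meat-and-bone meal, limestone are positive (DDGS, canola meal = 0). The calcium, phosphorus, lysine requirements are met with equality.
That vertex is x1 = 3.322, x2 = 0.7101, x4 = 1.065.
Hence cost = 0.2·3.322 + 0.58·0.7101 + 0.07·1.065 = $1.1508.

$1.15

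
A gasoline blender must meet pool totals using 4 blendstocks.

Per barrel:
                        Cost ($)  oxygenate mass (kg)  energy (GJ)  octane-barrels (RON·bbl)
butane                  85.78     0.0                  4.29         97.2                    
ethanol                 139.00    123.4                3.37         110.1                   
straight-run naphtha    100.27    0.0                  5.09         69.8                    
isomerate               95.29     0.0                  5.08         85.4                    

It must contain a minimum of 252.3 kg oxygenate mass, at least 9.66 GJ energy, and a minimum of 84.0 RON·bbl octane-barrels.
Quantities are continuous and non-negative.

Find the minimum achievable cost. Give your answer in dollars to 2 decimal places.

$336.15

Let x1 = barrels of butane, x2 = barrels of ethanol, x3 = barrels of straight-run naphtha, x4 = barrels of isomerate.
min 85.78x1 + 139x2 + 100.27x3 + 95.29x4 subject to:
  123.4x2 ≥ 252.3   (oxygenate mass)
  4.29x1 + 3.37x2 + 5.09x3 + 5.08x4 ≥ 9.66   (energy)
  97.2x1 + 110.1x2 + 69.8x3 + 85.4x4 ≥ 84   (octane-barrels)
  x1, x2, x3, x4 ≥ 0.
The cheapest feasible vertex uses only ethanol, isomerate; butane, straight-run naphtha are not used. There the oxygenate mass and energy constraints are tight.
Solving gives x2 = 2.04457, x4 = 0.545236.
Total cost: 139·2.04457 + 95.29·0.545236 = 336.1508.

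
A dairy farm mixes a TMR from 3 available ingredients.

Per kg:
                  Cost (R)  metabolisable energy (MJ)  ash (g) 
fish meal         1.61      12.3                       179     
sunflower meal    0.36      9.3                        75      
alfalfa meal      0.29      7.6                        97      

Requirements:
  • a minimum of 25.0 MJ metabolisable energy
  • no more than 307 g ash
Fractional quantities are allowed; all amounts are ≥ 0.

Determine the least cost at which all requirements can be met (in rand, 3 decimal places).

R0.955

Set it up as a linear program. Let x1 = kg of fish meal, x2 = kg of sunflower meal, x3 = kg of alfalfa meal.
min 1.61x1 + 0.36x2 + 0.29x3 s.t.:
  12.3x1 + 9.3x2 + 7.6x3 ≥ 25   (metabolisable energy)
  179x1 + 75x2 + 97x3 ≤ 307   (ash)
  x1, x2, x3 ≥ 0.
The optimal basis is {sunflower meal, alfalfa meal}; fish meal drops out. Binding constraints: metabolisable energy and ash.
So sunflower meal = 0.2764 kg, alfalfa meal = 2.951 kg.
Total cost: 0.36·0.2764 + 0.29·2.951 = 0.95529.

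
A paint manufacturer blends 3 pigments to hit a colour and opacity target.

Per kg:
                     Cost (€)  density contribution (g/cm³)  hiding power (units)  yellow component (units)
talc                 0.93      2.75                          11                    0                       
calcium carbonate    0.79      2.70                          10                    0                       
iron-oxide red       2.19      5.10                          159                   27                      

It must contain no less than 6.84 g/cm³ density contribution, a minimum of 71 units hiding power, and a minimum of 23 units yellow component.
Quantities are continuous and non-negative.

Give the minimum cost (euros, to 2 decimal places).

Treat it as an LP. Let x1 = kg of talc, x2 = kg of calcium carbonate, x3 = kg of iron-oxide red.
min 0.93x1 + 0.79x2 + 2.19x3 subject to:
  2.75x1 + 2.7x2 + 5.1x3 ≥ 6.84   (density contribution)
  11x1 + 10x2 + 159x3 ≥ 71   (hiding power)
  27x3 ≥ 23   (yellow component)
  x1, x2, x3 ≥ 0.
The cheapest feasible vertex uses only calcium carbonate, iron-oxide red; talc is not used. Binding constraints: density contribution and yellow component.
So calcium carbonate = 0.9243 kg, iron-oxide red = 0.8519 kg.
Hence cost = 0.79·0.9243 + 2.19·0.8519 = €2.5959.

€2.60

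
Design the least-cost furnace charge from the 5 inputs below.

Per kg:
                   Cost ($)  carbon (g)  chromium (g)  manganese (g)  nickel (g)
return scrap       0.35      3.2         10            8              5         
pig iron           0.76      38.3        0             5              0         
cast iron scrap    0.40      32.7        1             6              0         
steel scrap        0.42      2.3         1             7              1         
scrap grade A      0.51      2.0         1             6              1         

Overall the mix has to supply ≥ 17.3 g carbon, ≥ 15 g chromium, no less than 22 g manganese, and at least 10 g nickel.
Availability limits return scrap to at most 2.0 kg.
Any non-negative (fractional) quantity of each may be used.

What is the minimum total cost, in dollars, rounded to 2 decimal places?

Let x1 = kg of return scrap, x2 = kg of pig iron, x3 = kg of cast iron scrap, x4 = kg of steel scrap, x5 = kg of scrap grade A.
Minimize 0.35x1 + 0.76x2 + 0.4x3 + 0.42x4 + 0.51x5 s.t.:
  3.2x1 + 38.3x2 + 32.7x3 + 2.3x4 + 2x5 ≥ 17.3   (carbon)
  10x1 + 1x3 + 1x4 + 1x5 ≥ 15   (chromium)
  8x1 + 5x2 + 6x3 + 7x4 + 6x5 ≥ 22   (manganese)
  5x1 + 1x4 + 1x5 ≥ 10   (nickel)
  x1 ≤ 2
  x1, x2, x3, x4, x5 ≥ 0.
The minimum-cost mix takes nothing from pig iron, scrap grade A — only return scrap, cast iron scrap, steel scrap. The carbon, manganese, the return scrap cap requirements are met with equality.
Solving gives x1 = 2, x3 = 0.2906, x4 = 0.6081.
Objective = 0.35·2 + 0.4·0.2906 + 0.42·0.6081 = 1.0716.

$1.07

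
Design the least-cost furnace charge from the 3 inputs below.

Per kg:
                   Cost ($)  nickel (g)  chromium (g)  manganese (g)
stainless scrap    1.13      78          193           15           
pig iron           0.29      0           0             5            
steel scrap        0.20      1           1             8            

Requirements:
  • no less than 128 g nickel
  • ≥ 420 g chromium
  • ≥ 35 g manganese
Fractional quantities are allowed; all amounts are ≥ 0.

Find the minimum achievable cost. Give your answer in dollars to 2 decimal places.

Let x1 = kg of stainless scrap, x2 = kg of pig iron, x3 = kg of steel scrap.
min 1.13x1 + 0.29x2 + 0.2x3 with:
  78x1 + 1x3 ≥ 128   (nickel)
  193x1 + 1x3 ≥ 420   (chromium)
  15x1 + 5x2 + 8x3 ≥ 35   (manganese)
  x1, x2, x3 ≥ 0.
The minimum-cost mix takes nothing from pig iron — only stainless scrap, steel scrap. Binding constraints: chromium and manganese.
That vertex is x1 = 2.175, x3 = 0.2976.
Total cost: 1.13·2.175 + 0.2·0.2976 = 2.5173.

$2.52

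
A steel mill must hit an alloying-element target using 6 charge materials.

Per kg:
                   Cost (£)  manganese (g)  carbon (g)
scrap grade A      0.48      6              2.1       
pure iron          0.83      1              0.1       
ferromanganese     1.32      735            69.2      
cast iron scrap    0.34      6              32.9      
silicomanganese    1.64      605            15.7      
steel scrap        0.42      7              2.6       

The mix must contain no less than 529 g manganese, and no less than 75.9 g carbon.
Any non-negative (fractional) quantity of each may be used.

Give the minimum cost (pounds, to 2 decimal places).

This is a linear program. Let x1 = kg of scrap grade A, x2 = kg of pure iron, x3 = kg of ferromanganese, x4 = kg of cast iron scrap, x5 = kg of silicomanganese, x6 = kg of steel scrap.
Minimize 0.48x1 + 0.83x2 + 1.32x3 + 0.34x4 + 1.64x5 + 0.42x6 with:
  6x1 + 1x2 + 735x3 + 6x4 + 605x5 + 7x6 ≥ 529   (manganese)
  2.1x1 + 0.1x2 + 69.2x3 + 32.9x4 + 15.7x5 + 2.6x6 ≥ 75.9   (carbon)
  x1, x2, x3, x4, x5, x6 ≥ 0.
The optimal basis is {ferromanganese, cast iron scrap}; scrap grade A, pure iron, silicomanganese, steel scrap drop out. Binding constraints: manganese and carbon.
Solving gives x3 = 0.7131, x4 = 0.807.
Cost = 1.32·0.7131 + 0.34·0.807 = 1.2157.

£1.22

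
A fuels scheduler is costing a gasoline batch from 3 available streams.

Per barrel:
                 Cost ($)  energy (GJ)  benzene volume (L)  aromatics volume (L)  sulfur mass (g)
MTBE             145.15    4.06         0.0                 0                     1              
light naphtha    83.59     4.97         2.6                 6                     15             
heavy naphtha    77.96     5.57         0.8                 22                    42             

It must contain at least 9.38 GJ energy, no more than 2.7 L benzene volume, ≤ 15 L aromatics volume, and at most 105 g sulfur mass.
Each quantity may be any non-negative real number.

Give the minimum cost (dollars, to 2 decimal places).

$197.51

This is a linear program. Let x1 = barrels of MTBE, x2 = barrels of light naphtha, x3 = barrels of heavy naphtha.
Minimise 145.15x1 + 83.59x2 + 77.96x3 s.t.:
  4.06x1 + 4.97x2 + 5.57x3 ≥ 9.38   (energy)
  2.6x2 + 0.8x3 ≤ 2.7   (benzene volume)
  6x2 + 22x3 ≤ 15   (aromatics volume)
  1x1 + 15x2 + 42x3 ≤ 105   (sulfur mass)
  x1, x2, x3 ≥ 0.
All 3 inputs are positive at the optimum. There the energy, benzene volume, aromatics volume constraints are tight.
So MTBE = 0.6061 barrels, light naphtha = 0.9046 barrels, heavy naphtha = 0.4351 barrels.
Objective = 145.15·0.6061 + 83.59·0.9046 + 77.96·0.4351 = 197.5113.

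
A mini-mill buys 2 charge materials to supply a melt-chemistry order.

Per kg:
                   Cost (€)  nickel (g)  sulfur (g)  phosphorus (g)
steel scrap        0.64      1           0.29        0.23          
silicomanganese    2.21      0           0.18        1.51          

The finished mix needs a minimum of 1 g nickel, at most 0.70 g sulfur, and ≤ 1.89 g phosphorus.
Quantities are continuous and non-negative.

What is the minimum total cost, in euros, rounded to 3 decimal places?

Set it up as a linear program. Let x1 = kg of steel scrap, x2 = kg of silicomanganese.
Minimise 0.64x1 + 2.21x2 with:
  1x1 ≥ 1   (nickel)
  0.29x1 + 0.18x2 ≤ 0.7   (sulfur)
  0.23x1 + 1.51x2 ≤ 1.89   (phosphorus)
  x1, x2 ≥ 0.
The minimum-cost mix takes nothing from silicomanganese — only steel scrap. There the nickel constraint is tight.
So steel scrap = 1 kg.
Cost = 0.64·1 = 0.64000.

€0.640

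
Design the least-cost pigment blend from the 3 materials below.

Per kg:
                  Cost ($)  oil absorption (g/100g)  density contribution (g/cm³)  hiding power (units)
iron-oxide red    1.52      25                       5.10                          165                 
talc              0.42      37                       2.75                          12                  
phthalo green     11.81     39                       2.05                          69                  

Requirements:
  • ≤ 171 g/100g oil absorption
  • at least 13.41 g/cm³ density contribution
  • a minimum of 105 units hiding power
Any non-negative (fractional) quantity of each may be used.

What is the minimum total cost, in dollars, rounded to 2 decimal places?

$2.29

Treat it as an LP. Let x1 = kg of iron-oxide red, x2 = kg of talc, x3 = kg of phthalo green.
Minimise 1.52x1 + 0.42x2 + 11.81x3 subject to:
  25x1 + 37x2 + 39x3 ≤ 171   (oil absorption)
  5.1x1 + 2.75x2 + 2.05x3 ≥ 13.41   (density contribution)
  165x1 + 12x2 + 69x3 ≥ 105   (hiding power)
  x1, x2, x3 ≥ 0.
The optimal basis is {iron-oxide red, talc}; phthalo green drops out. There the density contribution and hiding power constraints are tight.
Solving gives x1 = 0.3256, x2 = 4.272.
Hence cost = 1.52·0.3256 + 0.42·4.272 = $2.2892.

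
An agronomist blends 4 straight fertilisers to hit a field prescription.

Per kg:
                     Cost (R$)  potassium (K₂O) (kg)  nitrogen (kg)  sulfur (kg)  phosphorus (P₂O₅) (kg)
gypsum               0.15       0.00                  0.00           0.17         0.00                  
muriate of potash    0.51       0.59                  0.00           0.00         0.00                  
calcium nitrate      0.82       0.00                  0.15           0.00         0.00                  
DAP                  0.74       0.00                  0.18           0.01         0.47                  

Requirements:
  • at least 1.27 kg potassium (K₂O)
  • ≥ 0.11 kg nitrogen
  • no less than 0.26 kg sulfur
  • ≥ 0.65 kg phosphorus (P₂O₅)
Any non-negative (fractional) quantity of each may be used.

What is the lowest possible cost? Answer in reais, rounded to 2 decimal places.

Let x1 = kg of gypsum, x2 = kg of muriate of potash, x3 = kg of calcium nitrate, x4 = kg of DAP.
Minimise 0.15x1 + 0.51x2 + 0.82x3 + 0.74x4 s.t.:
  0.59x2 ≥ 1.27   (potassium (K₂O))
  0.15x3 + 0.18x4 ≥ 0.11   (nitrogen)
  0.17x1 + 0.01x4 ≥ 0.26   (sulfur)
  0.47x4 ≥ 0.65   (phosphorus (P₂O₅))
  x1, x2, x3, x4 ≥ 0.
The minimum-cost mix takes nothing from calcium nitrate — only gypsum, muriate of potash, DAP. The potassium (K₂O), sulfur, phosphorus (P₂O₅) requirements are met with equality.
So gypsum = 1.448 kg, muriate of potash = 2.153 kg, DAP = 1.383 kg.
Objective = 0.15·1.448 + 0.51·2.153 + 0.74·1.383 = 2.3387.

R$2.34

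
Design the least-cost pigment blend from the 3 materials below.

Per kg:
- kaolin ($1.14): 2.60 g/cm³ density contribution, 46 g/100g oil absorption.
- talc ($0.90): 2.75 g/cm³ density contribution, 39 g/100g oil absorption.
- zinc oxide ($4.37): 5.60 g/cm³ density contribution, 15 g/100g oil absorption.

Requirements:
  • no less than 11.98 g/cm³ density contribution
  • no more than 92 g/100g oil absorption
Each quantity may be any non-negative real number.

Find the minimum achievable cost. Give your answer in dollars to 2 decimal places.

Let x1 = kg of kaolin, x2 = kg of talc, x3 = kg of zinc oxide.
min 1.14x1 + 0.9x2 + 4.37x3 s.t.:
  2.6x1 + 2.75x2 + 5.6x3 ≥ 11.98   (density contribution)
  46x1 + 39x2 + 15x3 ≤ 92   (oil absorption)
  x1, x2, x3 ≥ 0.
The minimum-cost mix takes nothing from kaolin — only talc, zinc oxide. The density contribution and oil absorption requirements are met with equality.
So talc = 1.894 kg, zinc oxide = 1.209 kg.
Total cost: 0.9·1.894 + 4.37·1.209 = 6.9879.

$6.99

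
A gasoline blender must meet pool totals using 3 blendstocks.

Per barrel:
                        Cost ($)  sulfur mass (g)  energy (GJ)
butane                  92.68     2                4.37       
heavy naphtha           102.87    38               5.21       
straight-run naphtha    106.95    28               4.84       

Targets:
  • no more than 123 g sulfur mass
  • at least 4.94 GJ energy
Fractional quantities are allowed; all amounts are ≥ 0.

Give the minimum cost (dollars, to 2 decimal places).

$97.54

Set it up as a linear program. Let x1 = barrels of butane, x2 = barrels of heavy naphtha, x3 = barrels of straight-run naphtha.
min 92.68x1 + 102.87x2 + 106.95x3 s.t.:
  2x1 + 38x2 + 28x3 ≤ 123   (sulfur mass)
  4.37x1 + 5.21x2 + 4.84x3 ≥ 4.94   (energy)
  x1, x2, x3 ≥ 0.
The optimal basis is {heavy naphtha}; butane, straight-run naphtha drop out. There the energy constraint is tight.
Optimal quantities: heavy naphtha = 0.9482 barrels.
Hence cost = 102.87·0.9482 = $97.5413.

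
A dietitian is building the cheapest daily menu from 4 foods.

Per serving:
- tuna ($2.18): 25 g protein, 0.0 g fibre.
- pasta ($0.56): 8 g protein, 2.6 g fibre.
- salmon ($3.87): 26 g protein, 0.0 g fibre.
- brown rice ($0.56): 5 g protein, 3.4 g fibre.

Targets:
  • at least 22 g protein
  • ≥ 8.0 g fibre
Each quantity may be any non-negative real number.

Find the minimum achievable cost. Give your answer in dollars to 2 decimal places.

$1.64

This is a linear program. Let x1 = servings of tuna, x2 = servings of pasta, x3 = servings of salmon, x4 = servings of brown rice.
min 2.18x1 + 0.56x2 + 3.87x3 + 0.56x4 s.t.:
  25x1 + 8x2 + 26x3 + 5x4 ≥ 22   (protein)
  2.6x2 + 3.4x4 ≥ 8   (fibre)
  x1, x2, x3, x4 ≥ 0.
The minimum-cost mix takes nothing from tuna, salmon — only pasta, brown rice. Binding constraints: protein and fibre.
That vertex is x2 = 2.451, x4 = 0.4789.
Cost = 0.56·2.451 + 0.56·0.4789 = 1.6407.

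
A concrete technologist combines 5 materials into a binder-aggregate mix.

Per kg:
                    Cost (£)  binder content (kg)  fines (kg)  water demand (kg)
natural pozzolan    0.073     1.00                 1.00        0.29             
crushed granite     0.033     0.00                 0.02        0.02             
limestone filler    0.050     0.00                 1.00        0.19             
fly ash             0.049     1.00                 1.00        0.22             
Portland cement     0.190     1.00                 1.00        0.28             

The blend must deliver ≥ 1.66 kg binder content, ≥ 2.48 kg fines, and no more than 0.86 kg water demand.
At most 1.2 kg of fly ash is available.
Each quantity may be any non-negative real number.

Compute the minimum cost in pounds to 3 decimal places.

This is a linear program. Let x1 = kg of natural pozzolan, x2 = kg of crushed granite, x3 = kg of limestone filler, x4 = kg of fly ash, x5 = kg of Portland cement.
Minimize 0.073x1 + 0.033x2 + 0.05x3 + 0.049x4 + 0.19x5 subject to:
  1x1 + 1x4 + 1x5 ≥ 1.66   (binder content)
  1x1 + 0.02x2 + 1x3 + 1x4 + 1x5 ≥ 2.48   (fines)
  0.29x1 + 0.02x2 + 0.19x3 + 0.22x4 + 0.28x5 ≤ 0.86   (water demand)
  x4 ≤ 1.2
  x1, x2, x3, x4, x5 ≥ 0.
The cheapest feasible vertex uses only natural pozzolan, limestone filler, fly ash; crushed granite, Portland cement are not used. There the binder content, fines, the fly ash cap constraints are tight.
Solving gives x1 = 0.46, x3 = 0.82, x4 = 1.2.
Total cost: 0.073·0.46 + 0.05·0.82 + 0.049·1.2 = 0.13338.

£0.133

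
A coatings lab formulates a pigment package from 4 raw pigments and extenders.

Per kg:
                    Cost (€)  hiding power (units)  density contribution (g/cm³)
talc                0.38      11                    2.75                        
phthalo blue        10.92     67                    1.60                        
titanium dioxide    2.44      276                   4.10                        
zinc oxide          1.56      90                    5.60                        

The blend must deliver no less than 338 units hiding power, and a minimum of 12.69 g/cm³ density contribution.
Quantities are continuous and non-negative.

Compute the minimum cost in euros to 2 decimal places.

€3.83

This is a linear program. Let x1 = kg of talc, x2 = kg of phthalo blue, x3 = kg of titanium dioxide, x4 = kg of zinc oxide.
Minimize 0.38x1 + 10.92x2 + 2.44x3 + 1.56x4 with:
  11x1 + 67x2 + 276x3 + 90x4 ≥ 338   (hiding power)
  2.75x1 + 1.6x2 + 4.1x3 + 5.6x4 ≥ 12.69   (density contribution)
  x1, x2, x3, x4 ≥ 0.
The cheapest feasible vertex uses only talc, titanium dioxide; phthalo blue, zinc oxide are not used. There the hiding power and density contribution constraints are tight.
Solving gives x1 = 2.965, x3 = 1.106.
Total cost: 0.38·2.965 + 2.44·1.106 = 3.8253.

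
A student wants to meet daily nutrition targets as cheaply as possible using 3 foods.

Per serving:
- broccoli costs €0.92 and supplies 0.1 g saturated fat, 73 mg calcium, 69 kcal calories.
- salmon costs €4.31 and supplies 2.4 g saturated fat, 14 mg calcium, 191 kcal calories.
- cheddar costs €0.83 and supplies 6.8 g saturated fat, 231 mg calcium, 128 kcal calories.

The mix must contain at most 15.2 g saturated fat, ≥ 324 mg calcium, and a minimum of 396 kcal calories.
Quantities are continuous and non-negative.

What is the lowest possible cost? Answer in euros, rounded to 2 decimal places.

€3.34

Let x1 = servings of broccoli, x2 = servings of salmon, x3 = servings of cheddar.
Minimise 0.92x1 + 4.31x2 + 0.83x3 s.t.:
  0.1x1 + 2.4x2 + 6.8x3 ≤ 15.2   (saturated fat)
  73x1 + 14x2 + 231x3 ≥ 324   (calcium)
  69x1 + 191x2 + 128x3 ≥ 396   (calories)
  x1, x2, x3 ≥ 0.
At the optimum only broccoli, cheddar are positive (salmon = 0). There the saturated fat and calories constraints are tight.
Optimal quantities: broccoli = 1.637 servings, cheddar = 2.211 servings.
Hence cost = 0.92·1.637 + 0.83·2.211 = €3.3412.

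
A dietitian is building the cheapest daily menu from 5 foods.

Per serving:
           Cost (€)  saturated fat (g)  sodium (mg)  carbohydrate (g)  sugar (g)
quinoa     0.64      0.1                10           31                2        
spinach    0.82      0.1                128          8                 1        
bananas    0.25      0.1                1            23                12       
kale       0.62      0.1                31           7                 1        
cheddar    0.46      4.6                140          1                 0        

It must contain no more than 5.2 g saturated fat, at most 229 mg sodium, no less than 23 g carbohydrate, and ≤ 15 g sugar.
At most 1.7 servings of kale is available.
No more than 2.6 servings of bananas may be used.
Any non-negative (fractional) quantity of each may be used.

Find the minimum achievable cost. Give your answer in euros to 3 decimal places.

€0.250

Let x1 = servings of quinoa, x2 = servings of spinach, x3 = servings of bananas, x4 = servings of kale, x5 = servings of cheddar.
Minimise 0.64x1 + 0.82x2 + 0.25x3 + 0.62x4 + 0.46x5 s.t.:
  0.1x1 + 0.1x2 + 0.1x3 + 0.1x4 + 4.6x5 ≤ 5.2   (saturated fat)
  10x1 + 128x2 + 1x3 + 31x4 + 140x5 ≤ 229   (sodium)
  31x1 + 8x2 + 23x3 + 7x4 + 1x5 ≥ 23   (carbohydrate)
  2x1 + 1x2 + 12x3 + 1x4 ≤ 15   (sugar)
  x4 ≤ 1.7
  x3 ≤ 2.6
  x1, x2, x3, x4, x5 ≥ 0.
The optimal basis is {bananas}; quinoa, spinach, kale, cheddar drop out. There the carbohydrate constraint is tight.
Solving gives x3 = 1.
Cost = 0.25·1 = 0.25000.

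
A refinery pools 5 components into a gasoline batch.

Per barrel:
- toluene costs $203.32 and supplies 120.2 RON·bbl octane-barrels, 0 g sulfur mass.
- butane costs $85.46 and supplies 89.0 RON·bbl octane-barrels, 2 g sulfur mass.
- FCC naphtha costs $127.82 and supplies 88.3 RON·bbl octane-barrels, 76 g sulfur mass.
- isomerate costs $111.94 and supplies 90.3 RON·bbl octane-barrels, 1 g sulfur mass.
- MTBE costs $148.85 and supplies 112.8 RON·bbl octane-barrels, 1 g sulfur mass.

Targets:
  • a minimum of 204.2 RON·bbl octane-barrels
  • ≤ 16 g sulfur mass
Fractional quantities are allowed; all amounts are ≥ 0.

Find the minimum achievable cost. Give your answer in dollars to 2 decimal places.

$196.08

Treat it as an LP. Let x1 = barrels of toluene, x2 = barrels of butane, x3 = barrels of FCC naphtha, x4 = barrels of isomerate, x5 = barrels of MTBE.
min 203.32x1 + 85.46x2 + 127.82x3 + 111.94x4 + 148.85x5 s.t.:
  120.2x1 + 89x2 + 88.3x3 + 90.3x4 + 112.8x5 ≥ 204.2   (octane-barrels)
  2x2 + 76x3 + 1x4 + 1x5 ≤ 16   (sulfur mass)
  x1, x2, x3, x4, x5 ≥ 0.
The minimum-cost mix takes nothing from toluene, FCC naphtha, isomerate, MTBE — only butane. The octane-barrels requirement is met with equality.
That vertex is x2 = 2.2944.
Hence cost = 85.46·2.2944 = $196.0794.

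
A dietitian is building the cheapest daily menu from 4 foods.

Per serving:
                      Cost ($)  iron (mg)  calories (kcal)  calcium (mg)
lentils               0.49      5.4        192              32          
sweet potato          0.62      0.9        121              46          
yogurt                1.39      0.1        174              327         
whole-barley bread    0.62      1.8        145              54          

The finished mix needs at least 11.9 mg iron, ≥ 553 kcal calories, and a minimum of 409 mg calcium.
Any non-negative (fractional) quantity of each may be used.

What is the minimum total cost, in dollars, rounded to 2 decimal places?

$2.51

Let x1 = servings of lentils, x2 = servings of sweet potato, x3 = servings of yogurt, x4 = servings of whole-barley bread.
Minimize 0.49x1 + 0.62x2 + 1.39x3 + 0.62x4 s.t.:
  5.4x1 + 0.9x2 + 0.1x3 + 1.8x4 ≥ 11.9   (iron)
  192x1 + 121x2 + 174x3 + 145x4 ≥ 553   (calories)
  32x1 + 46x2 + 327x3 + 54x4 ≥ 409   (calcium)
  x1, x2, x3, x4 ≥ 0.
The minimum-cost mix takes nothing from sweet potato, whole-barley bread — only lentils, yogurt. Binding constraints: iron and calcium.
Optimal quantities: lentils = 2.185 servings, yogurt = 1.037 servings.
Cost = 0.49·2.185 + 1.39·1.037 = 2.5121.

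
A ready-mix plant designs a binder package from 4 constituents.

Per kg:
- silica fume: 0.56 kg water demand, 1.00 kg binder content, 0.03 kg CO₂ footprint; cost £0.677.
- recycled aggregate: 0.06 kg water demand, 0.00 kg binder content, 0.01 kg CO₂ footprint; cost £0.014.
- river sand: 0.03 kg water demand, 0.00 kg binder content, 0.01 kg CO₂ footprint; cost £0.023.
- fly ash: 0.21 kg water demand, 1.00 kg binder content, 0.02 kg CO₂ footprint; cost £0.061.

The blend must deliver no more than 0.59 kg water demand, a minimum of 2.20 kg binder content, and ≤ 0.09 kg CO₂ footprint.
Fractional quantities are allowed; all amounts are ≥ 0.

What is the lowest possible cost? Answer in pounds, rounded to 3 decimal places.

£0.134

Set it up as a linear program. Let x1 = kg of silica fume, x2 = kg of recycled aggregate, x3 = kg of river sand, x4 = kg of fly ash.
min 0.677x1 + 0.014x2 + 0.023x3 + 0.061x4 s.t.:
  0.56x1 + 0.06x2 + 0.03x3 + 0.21x4 ≤ 0.59   (water demand)
  1x1 + 1x4 ≥ 2.2   (binder content)
  0.03x1 + 0.01x2 + 0.01x3 + 0.02x4 ≤ 0.09   (CO₂ footprint)
  x1, x2, x3, x4 ≥ 0.
At the optimum only fly ash is positive (silica fume, recycled aggregate, river sand = 0). Binding constraint: binder content.
That vertex is x4 = 2.2.
Hence cost = 0.061·2.2 = £0.13420.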